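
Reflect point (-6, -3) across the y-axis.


Reflection rule for y-axis: (-x, y)
(-6, -3) -> (6, -3)

(6, -3)


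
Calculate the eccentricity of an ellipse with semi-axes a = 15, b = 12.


c = sqrt(225-144) = sqrt(81) = 9.0000
e = c/a = 9/15 = 0.6000

e = 0.6000


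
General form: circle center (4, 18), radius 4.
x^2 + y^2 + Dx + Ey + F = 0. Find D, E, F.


(x-4)^2 + (y-18)^2 = 4^2
D = -2h = -8, E = -2k = -36
F = h^2+k^2-r^2 = 16+324-16 = 324

D = -8, E = -36, F = 324


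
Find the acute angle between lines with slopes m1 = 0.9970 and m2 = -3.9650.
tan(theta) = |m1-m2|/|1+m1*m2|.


m1-m2 = 4.962
1+m1*m2 = -2.953105
tan(theta) = |4.962/(-2.953105)| = 1.680265
theta = arctan(|4.962/(-2.953105)|) = 59.2413 degrees (acute angle)

59.2413 degrees


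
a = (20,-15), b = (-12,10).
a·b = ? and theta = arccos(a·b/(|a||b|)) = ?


a·b = 20*(-12) - 15*10 = -240 - 150 = -390
|a| = sqrt(400+225) = 25.0000
|b| = sqrt(144+100) = 15.6205
cos(theta) = -390/(sqrt(625)*sqrt(244)) = -390/sqrt(152500) = -0.998688
theta = arccos(-390/sqrt(152500)) = 177.0643 degrees

a·b = -390, theta = 177.0643 deg


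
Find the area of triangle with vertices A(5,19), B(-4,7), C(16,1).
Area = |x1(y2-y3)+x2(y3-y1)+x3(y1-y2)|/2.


5*(7-1) = 30
-4*(1-19) = 72
16*(19-7) = 192
sum = 294
Area = |294|/2 = 147.0000

147.0000 sq units


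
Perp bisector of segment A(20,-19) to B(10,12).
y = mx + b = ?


Midpoint = (15, -3.5)
Slope of AB = dy/dx = 31/(-10) = -3.1000
Perp slope = -dx/dy = 10/31 = 0.3226
b = My - (perp slope)*Mx = -3.5 + (-10*15)/31 = -3.5 - 4.8387 = -8.3387

y = 0.3226x - 8.3387


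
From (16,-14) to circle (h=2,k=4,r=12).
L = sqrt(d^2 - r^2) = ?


d = sqrt((16-2)^2 + (-14-4)^2) = sqrt(196+324) = 22.8035
L = sqrt(520.0000 - 144) = sqrt(376.0000) = 19.3907

19.3907


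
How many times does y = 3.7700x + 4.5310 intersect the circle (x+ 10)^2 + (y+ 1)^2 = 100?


Substitute y = 3.7700x + 4.5310: (x+ 10)^2 + (3.7700x+4.5310+ 1)^2 = 100
Expand to Ax^2 + Bx + C = 0, where b-k = 5.531
A = 1+m^2 = 15.2129
B = 2(m(b-k) - h) = 2(3.7700*5.531 + 10) = 61.70374
C = h^2 + (b-k)^2 - r^2 = 100 + 30.591961 - 100 = 30.591961
disc = B^2-4AC = 3807.3515 - 1861.5698 = 1945.7817
disc > 0

2 intersection points


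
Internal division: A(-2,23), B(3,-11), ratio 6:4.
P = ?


Px = (6*3 + 4*(-2))/10 = 10/10 = 1.0000
Py = (6*(-11) + 4*23)/10 = 26/10 = 2.6000

P = (1.0000, 2.6000)


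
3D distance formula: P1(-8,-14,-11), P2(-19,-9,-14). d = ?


dx=-11, dy=5, dz=-3
d = sqrt(121+25+9) = sqrt(155) = 12.4499

12.4499


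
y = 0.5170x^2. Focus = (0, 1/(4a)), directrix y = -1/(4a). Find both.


a = 0.5170
1/(4a) = 0.4836
Focus = (0, 0.4836)
Directrix: y = -0.4836

Focus = (0, 0.4836), Directrix: y = -0.4836


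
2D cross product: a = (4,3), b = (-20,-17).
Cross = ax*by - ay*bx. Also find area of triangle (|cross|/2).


cross = 4*(-17) - 3*(-20) = -68 + 60 = -8
Triangle area = |-8|/2 = 8/2 = 4.0000

cross = -8, triangle area = 4.0000


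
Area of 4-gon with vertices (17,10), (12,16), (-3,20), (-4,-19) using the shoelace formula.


sum(xi*y_{i+1}) = 17*16 + 12*20 - 3*(-19) - 4*10 = 529
sum(yi*x_{i+1}) = 10*12 + 16*(-3) + 20*(-4) - 19*17 = -331
Area = |529 + 331|/2 = 860/2 = 430.0000

430.0000 sq units


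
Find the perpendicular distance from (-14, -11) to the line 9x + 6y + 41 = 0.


|9*(-14) + 6*(-11) + 41| = |-151| = 151
sqrt(81 + 36) = sqrt(117) = 10.8167
d = 151/sqrt(117) = 13.9600

13.9600


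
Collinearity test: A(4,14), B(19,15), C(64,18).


4*(15-18) + 19*(18-14) + 64*(14-15)
= -12 + 76 - 64 = 0

Yes, collinear (determinant = 0)


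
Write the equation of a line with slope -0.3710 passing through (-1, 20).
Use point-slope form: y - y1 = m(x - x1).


y - 20 = -0.3710(x + 1)
y = -0.3710x + 20 + 0.3710*(-1)
y = -0.3710x + 19.6290

y = -0.3710x + 19.6290


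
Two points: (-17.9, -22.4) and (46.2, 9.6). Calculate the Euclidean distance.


dx = 46.2 + 17.9 = 64.1
dy = 9.6 + 22.4 = 32.0
d = sqrt(4108.81 + 1024.0) = sqrt(5132.81) = 71.6436

71.6436


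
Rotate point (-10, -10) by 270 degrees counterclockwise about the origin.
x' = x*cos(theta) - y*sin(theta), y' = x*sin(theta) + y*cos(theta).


cos(270) = 0, sin(270) = -1
x' = -10*0 + 10*(-1) = -10
y' = -10*(-1) - 10*0 = 10

(-10, 10)


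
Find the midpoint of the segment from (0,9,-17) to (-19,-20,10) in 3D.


Mx = (0- 19)/2 = -9.5000
My = (9- 20)/2 = -5.5000
Mz = (-17+10)/2 = -3.5000

M = (-9.5000, -5.5000, -3.5000)


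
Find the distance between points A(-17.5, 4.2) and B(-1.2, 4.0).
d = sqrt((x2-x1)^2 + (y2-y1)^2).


dx = -1.2 + 17.5 = 16.3
dy = 4.0 - 4.2 = -0.2
d = sqrt(265.69 + 0.04) = sqrt(265.73) = 16.3012

16.3012


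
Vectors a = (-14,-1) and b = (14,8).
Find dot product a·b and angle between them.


a·b = -14*14 - 1*8 = -196 - 8 = -204
|a| = sqrt(196+1) = 14.0357
|b| = sqrt(196+64) = 16.1245
cos(theta) = -204/(sqrt(197)*sqrt(260)) = -204/sqrt(51220) = -0.901385
theta = arccos(-204/sqrt(51220)) = 154.3407 degrees

a·b = -204, theta = 154.3407 deg


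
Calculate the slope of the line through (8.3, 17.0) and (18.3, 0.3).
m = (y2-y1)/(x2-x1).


dy = 0.3 - 17.0 = -16.7
dx = 18.3 - 8.3 = 10.0
m = -16.7/10.0 = -1.6700

m = -1.6700


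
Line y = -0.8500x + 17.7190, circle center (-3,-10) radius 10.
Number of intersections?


Substitute y = -0.8500x + 17.7190: (x+ 3)^2 + (-0.8500x+17.7190+ 10)^2 = 100
Expand to Ax^2 + Bx + C = 0, where b-k = 27.719
A = 1+m^2 = 1.7225
B = 2(m(b-k) - h) = 2(-0.8500*27.719 + 3) = -41.1223
C = h^2 + (b-k)^2 - r^2 = 9 + 768.342961 - 100 = 677.342961
disc = B^2-4AC = 1691.0436 - 4666.8930 = -2975.8494
disc < 0

0 intersection points


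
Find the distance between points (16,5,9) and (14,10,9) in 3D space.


dx=-2, dy=5, dz=0
d = sqrt(4+25+0) = sqrt(29) = 5.3852

5.3852


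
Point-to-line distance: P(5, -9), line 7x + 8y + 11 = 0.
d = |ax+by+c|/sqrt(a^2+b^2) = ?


|7*5 + 8*(-9) + 11| = |-26| = 26
sqrt(49 + 64) = sqrt(113) = 10.6301
d = 26/sqrt(113) = 2.4459

2.4459


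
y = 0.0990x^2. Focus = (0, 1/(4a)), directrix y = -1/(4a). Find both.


a = 0.0990
1/(4a) = 2.5253
Focus = (0, 2.5253)
Directrix: y = -2.5253

Focus = (0, 2.5253), Directrix: y = -2.5253


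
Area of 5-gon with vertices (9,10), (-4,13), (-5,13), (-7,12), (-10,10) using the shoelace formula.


sum(xi*y_{i+1}) = 9*13 - 4*13 - 5*12 - 7*10 - 10*10 = -165
sum(yi*x_{i+1}) = 10*(-4) + 13*(-5) + 13*(-7) + 12*(-10) + 10*9 = -226
Area = |-165 + 226|/2 = 61/2 = 30.5000

30.5000 sq units


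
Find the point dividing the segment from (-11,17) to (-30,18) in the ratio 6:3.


Px = (6*(-30) + 3*(-11))/9 = -213/9 = -23.6667
Py = (6*18 + 3*17)/9 = 159/9 = 17.6667

P = (-23.6667, 17.6667)


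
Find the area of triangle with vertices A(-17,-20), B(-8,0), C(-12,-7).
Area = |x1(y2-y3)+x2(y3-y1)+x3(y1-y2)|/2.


-17*(0+ 7) = -119
-8*(-7+ 20) = -104
-12*(-20-0) = 240
sum = 17
Area = |17|/2 = 8.5000

8.5000 sq units


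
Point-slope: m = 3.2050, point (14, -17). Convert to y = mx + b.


y + 17 = 3.2050(x - 14)
y = 3.2050x - 17 - 3.2050*14
y = 3.2050x - 61.8700

y = 3.2050x - 61.8700


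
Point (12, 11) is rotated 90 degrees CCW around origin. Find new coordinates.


cos(90) = 0, sin(90) = 1
x' = 12*0 - 11*1 = -11
y' = 12*1 + 11*0 = 12

(-11, 12)


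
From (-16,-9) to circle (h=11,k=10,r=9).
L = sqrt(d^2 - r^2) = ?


d = sqrt((-16-11)^2 + (-9-10)^2) = sqrt(729+361) = 33.0151
L = sqrt(1090.0000 - 81) = sqrt(1009.0000) = 31.7648

31.7648


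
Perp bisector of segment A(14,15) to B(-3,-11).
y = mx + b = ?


Midpoint = (5.5, 2)
Slope of AB = dy/dx = -26/(-17) = 1.5294
Perp slope = -dx/dy = -17/26 = -0.6538
b = My - (perp slope)*Mx = 2 + (-17*5.5)/(-26) = 2 + 3.5962 = 5.5962

y = -0.6538x + 5.5962


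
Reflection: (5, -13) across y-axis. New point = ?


Reflection rule for y-axis: (-x, y)
(5, -13) -> (-5, -13)

(-5, -13)


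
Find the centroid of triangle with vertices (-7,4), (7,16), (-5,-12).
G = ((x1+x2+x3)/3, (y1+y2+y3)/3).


Gx = (-7+7- 5)/3 = -5/3 = -1.6667
Gy = (4+16- 12)/3 = 8/3 = 2.6667

G = (-1.6667, 2.6667)


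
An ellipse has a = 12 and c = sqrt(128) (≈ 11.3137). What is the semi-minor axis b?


b^2 = 12^2 - (sqrt(128))^2 = 144 - 128 = 16
b = sqrt(16) = 4

b = 4


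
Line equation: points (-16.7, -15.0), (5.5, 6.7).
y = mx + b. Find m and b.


m = (21.7)/(22.2) = 0.9775
b = y1 - m*x1 = -15.0 - (21.7*(-16.7))/(22.2) = -15.0 + 16.3239 = 1.3239

y = 0.9775x + 1.3239


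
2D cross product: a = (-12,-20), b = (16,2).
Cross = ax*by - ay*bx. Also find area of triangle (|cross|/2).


cross = -12*2 + 20*16 = -24 + 320 = 296
Triangle area = |296|/2 = 296/2 = 148.0000

cross = 296, triangle area = 148.0000


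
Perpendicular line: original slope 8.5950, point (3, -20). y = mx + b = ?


Perpendicular slope = -1/m1 = -1/8.5950 = -0.1163
b2 = y0 - m2*x0 = -20 + 3/8.5950 = -20 + 0.3490 = -19.6510

y = -0.1163x - 19.6510


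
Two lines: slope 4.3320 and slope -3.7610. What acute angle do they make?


m1-m2 = 8.093
1+m1*m2 = -15.292652
tan(theta) = |8.093/(-15.292652)| = 0.529208
theta = arctan(|8.093/(-15.292652)|) = 27.8882 degrees (acute angle)

27.8882 degrees


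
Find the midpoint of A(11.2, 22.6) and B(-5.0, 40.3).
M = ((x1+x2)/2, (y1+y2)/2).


Mx = (11.2 - 5.0)/2 = 6.2/2 = 3.1000
My = (22.6 + 40.3)/2 = 62.9/2 = 31.4500

(3.1000, 31.4500)


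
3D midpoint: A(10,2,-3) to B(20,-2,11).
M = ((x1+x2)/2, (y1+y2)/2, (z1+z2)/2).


Mx = (10+20)/2 = 15.0000
My = (2- 2)/2 = 0
Mz = (-3+11)/2 = 4.0000

M = (15.0000, 0, 4.0000)


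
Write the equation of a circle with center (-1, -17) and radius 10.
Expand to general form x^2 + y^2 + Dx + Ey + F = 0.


(x+ 1)^2 + (y+ 17)^2 = 10^2
D = -2h = 2, E = -2k = 34
F = h^2+k^2-r^2 = 1+289-100 = 190

x^2 + y^2 + 2x + 34y + 190 = 0


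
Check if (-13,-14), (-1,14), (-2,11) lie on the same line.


-13*(14-11) - 1*(11+ 14) - 2*(-14-14)
= -39 - 25 + 56 = -8

No, not collinear (determinant = -8)


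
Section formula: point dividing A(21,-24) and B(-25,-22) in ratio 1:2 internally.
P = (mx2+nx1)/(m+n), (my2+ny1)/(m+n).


Px = (1*(-25) + 2*21)/3 = 17/3 = 5.6667
Py = (1*(-22) + 2*(-24))/3 = -70/3 = -23.3333

P = (5.6667, -23.3333)


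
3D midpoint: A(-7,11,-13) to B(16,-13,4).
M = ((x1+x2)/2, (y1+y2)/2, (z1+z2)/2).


Mx = (-7+16)/2 = 4.5000
My = (11- 13)/2 = -1.0000
Mz = (-13+4)/2 = -4.5000

M = (4.5000, -1.0000, -4.5000)


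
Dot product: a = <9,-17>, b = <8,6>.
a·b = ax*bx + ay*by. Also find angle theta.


a·b = 9*8 - 17*6 = 72 - 102 = -30
|a| = sqrt(81+289) = 19.2354
|b| = sqrt(64+36) = 10.0000
cos(theta) = -30/(sqrt(370)*sqrt(100)) = -30/sqrt(37000) = -0.155963
theta = arccos(-30/sqrt(37000)) = 98.9726 degrees

a·b = -30, theta = 98.9726 deg


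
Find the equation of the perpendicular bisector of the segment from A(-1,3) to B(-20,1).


Midpoint = (-10.5, 2)
Slope of AB = dy/dx = -2/(-19) = 0.1053
Perp slope = -dx/dy = -19/2 = -9.5000
b = My - (perp slope)*Mx = 2 + (-19*(-10.5))/(-2) = 2 - 99.7500 = -97.7500

y = -9.5000x - 97.7500


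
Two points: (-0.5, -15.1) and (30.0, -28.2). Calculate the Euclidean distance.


dx = 30.0 + 0.5 = 30.5
dy = -28.2 + 15.1 = -13.1
d = sqrt(930.25 + 171.61) = sqrt(1101.86) = 33.1943

33.1943


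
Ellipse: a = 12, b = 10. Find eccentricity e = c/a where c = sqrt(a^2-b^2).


c = sqrt(144-100) = sqrt(44) = 6.6332
e = c/a = sqrt(44)/12 = 0.5528

e = 0.5528


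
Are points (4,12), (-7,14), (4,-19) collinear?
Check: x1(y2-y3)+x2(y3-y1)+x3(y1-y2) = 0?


4*(14+ 19) - 7*(-19-12) + 4*(12-14)
= 132 + 217 - 8 = 341

No, not collinear (determinant = 341)


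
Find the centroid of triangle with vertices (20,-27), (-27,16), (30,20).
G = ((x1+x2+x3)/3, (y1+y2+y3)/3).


Gx = (20- 27+30)/3 = 23/3 = 7.6667
Gy = (-27+16+20)/3 = 9/3 = 3.0000

G = (7.6667, 3.0000)


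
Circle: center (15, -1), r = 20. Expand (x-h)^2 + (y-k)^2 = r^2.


(x-15)^2 + (y+ 1)^2 = 20^2
D = -2h = -30, E = -2k = 2
F = h^2+k^2-r^2 = 225+1-400 = -174

x^2 + y^2 - 30x + 2y - 174 = 0


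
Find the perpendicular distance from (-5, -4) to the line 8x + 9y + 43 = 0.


|8*(-5) + 9*(-4) + 43| = |-33| = 33
sqrt(64 + 81) = sqrt(145) = 12.0416
d = 33/sqrt(145) = 2.7405

2.7405


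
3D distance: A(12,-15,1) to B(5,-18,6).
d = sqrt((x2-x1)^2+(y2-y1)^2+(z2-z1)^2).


dx=-7, dy=-3, dz=5
d = sqrt(49+9+25) = sqrt(83) = 9.1104

9.1104


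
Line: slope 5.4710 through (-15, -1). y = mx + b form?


y + 1 = 5.4710(x + 15)
y = 5.4710x - 1 - 5.4710*(-15)
y = 5.4710x + 81.0650

y = 5.4710x + 81.0650


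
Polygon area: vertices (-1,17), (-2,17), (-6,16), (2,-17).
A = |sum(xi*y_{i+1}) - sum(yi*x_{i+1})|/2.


sum(xi*y_{i+1}) = -1*17 - 2*16 - 6*(-17) + 2*17 = 87
sum(yi*x_{i+1}) = 17*(-2) + 17*(-6) + 16*2 - 17*(-1) = -87
Area = |87 + 87|/2 = 174/2 = 87.0000

87.0000 sq units


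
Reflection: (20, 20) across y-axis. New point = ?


Reflection rule for y-axis: (-x, y)
(20, 20) -> (-20, 20)

(-20, 20)


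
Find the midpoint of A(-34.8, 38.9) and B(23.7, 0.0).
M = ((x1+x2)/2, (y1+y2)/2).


Mx = (-34.8 + 23.7)/2 = -11.1/2 = -5.5500
My = (38.9 + 0.0)/2 = 38.9/2 = 19.4500

(-5.5500, 19.4500)


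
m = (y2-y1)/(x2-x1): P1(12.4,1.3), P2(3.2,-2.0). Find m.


dy = -2.0 - 1.3 = -3.3
dx = 3.2 - 12.4 = -9.2
m = -3.3/(-9.2) = 0.3587

m = 0.3587


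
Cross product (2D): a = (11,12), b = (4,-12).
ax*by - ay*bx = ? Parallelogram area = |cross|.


cross = 11*(-12) - 12*4 = -132 - 48 = -180
Parallelogram area = |-180| = 180

cross = -180, parallelogram area = 180


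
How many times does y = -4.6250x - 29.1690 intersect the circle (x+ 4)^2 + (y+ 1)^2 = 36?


Substitute y = -4.6250x - 29.1690: (x+ 4)^2 + (-4.6250x- 29.1690+ 1)^2 = 36
Expand to Ax^2 + Bx + C = 0, where b-k = -28.169
A = 1+m^2 = 22.390625
B = 2(m(b-k) - h) = 2(-4.6250*(-28.169) + 4) = 268.56325
C = h^2 + (b-k)^2 - r^2 = 16 + 793.492561 - 36 = 773.492561
disc = B^2-4AC = 72126.2193 - 69275.9275 = 2850.2918
disc > 0

2 intersection points


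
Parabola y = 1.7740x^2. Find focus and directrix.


a = 1.7740
1/(4a) = 0.1409
Focus = (0, 0.1409)
Directrix: y = -0.1409

Focus = (0, 0.1409), Directrix: y = -0.1409


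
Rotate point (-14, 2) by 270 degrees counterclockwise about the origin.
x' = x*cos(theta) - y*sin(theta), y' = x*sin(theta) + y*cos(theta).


cos(270) = 0, sin(270) = -1
x' = -14*0 - 2*(-1) = 2
y' = -14*(-1) + 2*0 = 14

(2, 14)


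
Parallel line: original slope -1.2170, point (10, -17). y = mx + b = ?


Parallel lines have equal slopes.
m2 = -1.2170
b2 = -17 + 1.2170*10 = -4.8300

y = -1.2170x - 4.8300


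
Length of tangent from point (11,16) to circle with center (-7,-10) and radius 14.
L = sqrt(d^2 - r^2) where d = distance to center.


d = sqrt((11+ 7)^2 + (16+ 10)^2) = sqrt(324+676) = 31.6228
L = sqrt(1000.0000 - 196) = sqrt(804.0000) = 28.3549

28.3549


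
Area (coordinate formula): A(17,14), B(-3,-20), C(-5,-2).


17*(-20+ 2) = -306
-3*(-2-14) = 48
-5*(14+ 20) = -170
sum = -428
Area = |-428|/2 = 214.0000

214.0000 sq units


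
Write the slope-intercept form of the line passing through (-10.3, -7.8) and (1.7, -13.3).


m = (-5.5)/(12.0) = -0.4583
b = y1 - m*x1 = -7.8 - (-5.5*(-10.3))/(12.0) = -7.8 - 4.7208 = -12.5208

y = -0.4583x - 12.5208


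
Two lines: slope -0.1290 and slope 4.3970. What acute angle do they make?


m1-m2 = -4.526
1+m1*m2 = 0.432787
tan(theta) = |-4.526/0.432787| = 10.457800
theta = arctan(|-4.526/0.432787|) = 84.5378 degrees (acute angle)

84.5378 degrees


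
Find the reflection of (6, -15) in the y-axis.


Reflection rule for y-axis: (-x, y)
(6, -15) -> (-6, -15)

(-6, -15)


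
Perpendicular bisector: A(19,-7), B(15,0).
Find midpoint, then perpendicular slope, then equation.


Midpoint = (17, -3.5)
Slope of AB = dy/dx = 7/(-4) = -1.7500
Perp slope = -dx/dy = 4/7 = 0.5714
b = My - (perp slope)*Mx = -3.5 + (-4*17)/7 = -3.5 - 9.7143 = -13.2143

y = 0.5714x - 13.2143


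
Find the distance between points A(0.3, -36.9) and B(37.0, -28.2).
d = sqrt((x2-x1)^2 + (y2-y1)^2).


dx = 37.0 - 0.3 = 36.7
dy = -28.2 + 36.9 = 8.7
d = sqrt(1346.89 + 75.69) = sqrt(1422.58) = 37.7171

37.7171


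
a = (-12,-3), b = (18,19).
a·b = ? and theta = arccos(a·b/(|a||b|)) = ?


a·b = -12*18 - 3*19 = -216 - 57 = -273
|a| = sqrt(144+9) = 12.3693
|b| = sqrt(324+361) = 26.1725
cos(theta) = -273/(sqrt(153)*sqrt(685)) = -273/sqrt(104805) = -0.843280
theta = arccos(-273/sqrt(104805)) = 147.4881 degrees

a·b = -273, theta = 147.4881 deg


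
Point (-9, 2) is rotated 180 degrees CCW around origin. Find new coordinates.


cos(180) = -1, sin(180) = 0
x' = -9*(-1) - 2*0 = 9
y' = -9*0 + 2*(-1) = -2

(9, -2)


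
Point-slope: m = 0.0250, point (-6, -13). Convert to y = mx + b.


y + 13 = 0.0250(x + 6)
y = 0.0250x - 13 - 0.0250*(-6)
y = 0.0250x - 12.8500

y = 0.0250x - 12.8500


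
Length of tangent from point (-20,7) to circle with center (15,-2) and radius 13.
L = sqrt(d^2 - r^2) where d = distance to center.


d = sqrt((-20-15)^2 + (7+ 2)^2) = sqrt(1225+81) = 36.1386
L = sqrt(1306.0000 - 169) = sqrt(1137.0000) = 33.7194

33.7194


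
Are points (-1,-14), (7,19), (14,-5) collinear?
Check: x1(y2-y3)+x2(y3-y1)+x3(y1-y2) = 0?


-1*(19+ 5) + 7*(-5+ 14) + 14*(-14-19)
= -24 + 63 - 462 = -423

No, not collinear (determinant = -423)


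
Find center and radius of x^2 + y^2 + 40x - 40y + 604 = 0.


h = -D/2 = -40/2 = -20
k = -E/2 = 40/2 = 20
r^2 = h^2 + k^2 - F = 400 + 400 - 604 = 196
r = 14

Center (-20, 20), radius = 14


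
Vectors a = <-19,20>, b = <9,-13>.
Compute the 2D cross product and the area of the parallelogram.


cross = -19*(-13) - 20*9 = 247 - 180 = 67
Parallelogram area = |67| = 67

cross = 67, parallelogram area = 67


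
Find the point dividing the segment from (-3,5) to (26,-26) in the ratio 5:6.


Px = (5*26 + 6*(-3))/11 = 112/11 = 10.1818
Py = (5*(-26) + 6*5)/11 = -100/11 = -9.0909

P = (10.1818, -9.0909)


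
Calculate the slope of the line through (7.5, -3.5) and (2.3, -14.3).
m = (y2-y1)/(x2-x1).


dy = -14.3 + 3.5 = -10.8
dx = 2.3 - 7.5 = -5.2
m = -10.8/(-5.2) = 2.0769

m = 2.0769


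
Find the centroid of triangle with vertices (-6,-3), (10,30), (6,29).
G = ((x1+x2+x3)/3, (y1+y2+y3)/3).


Gx = (-6+10+6)/3 = 10/3 = 3.3333
Gy = (-3+30+29)/3 = 56/3 = 18.6667

G = (3.3333, 18.6667)


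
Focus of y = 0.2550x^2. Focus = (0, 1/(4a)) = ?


a = 0.2550
4a = 1.0200
focus = (0, 1/1.0200) = (0, 0.9804)

Focus = (0, 0.9804)


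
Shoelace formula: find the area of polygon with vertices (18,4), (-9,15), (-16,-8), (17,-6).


sum(xi*y_{i+1}) = 18*15 - 9*(-8) - 16*(-6) + 17*4 = 506
sum(yi*x_{i+1}) = 4*(-9) + 15*(-16) - 8*17 - 6*18 = -520
Area = |506 + 520|/2 = 1026/2 = 513.0000

513.0000 sq units


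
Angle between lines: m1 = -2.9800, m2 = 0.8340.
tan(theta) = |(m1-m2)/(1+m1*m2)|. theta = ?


m1-m2 = -3.814
1+m1*m2 = -1.48532
tan(theta) = |-3.814/(-1.48532)| = 2.567797
theta = arctan(|-3.814/(-1.48532)|) = 68.7221 degrees (acute angle)

68.7221 degrees


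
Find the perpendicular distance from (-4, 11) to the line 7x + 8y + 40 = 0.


|7*(-4) + 8*11 + 40| = |100| = 100
sqrt(49 + 64) = sqrt(113) = 10.6301
d = 100/sqrt(113) = 9.4072

9.4072


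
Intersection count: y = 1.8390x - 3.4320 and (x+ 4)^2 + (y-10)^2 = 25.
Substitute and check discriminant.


Substitute y = 1.8390x - 3.4320: (x+ 4)^2 + (1.8390x- 3.4320-10)^2 = 25
Expand to Ax^2 + Bx + C = 0, where b-k = -13.432
A = 1+m^2 = 4.381921
B = 2(m(b-k) - h) = 2(1.8390*(-13.432) + 4) = -41.402896
C = h^2 + (b-k)^2 - r^2 = 16 + 180.418624 - 25 = 171.418624
disc = B^2-4AC = 1714.1998 - 3004.5715 = -1290.3717
disc < 0

0 intersection points


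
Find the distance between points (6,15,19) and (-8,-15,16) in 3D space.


dx=-14, dy=-30, dz=-3
d = sqrt(196+900+9) = sqrt(1105) = 33.2415

33.2415


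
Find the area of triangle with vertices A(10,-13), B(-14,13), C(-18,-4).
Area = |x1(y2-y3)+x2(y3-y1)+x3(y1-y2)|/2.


10*(13+ 4) = 170
-14*(-4+ 13) = -126
-18*(-13-13) = 468
sum = 512
Area = |512|/2 = 256.0000

256.0000 sq units


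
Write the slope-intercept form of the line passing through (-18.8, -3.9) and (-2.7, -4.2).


m = (-0.3)/(16.1) = -0.0186
b = y1 - m*x1 = -3.9 - (-0.3*(-18.8))/(16.1) = -3.9 - 0.3503 = -4.2503

y = -0.0186x - 4.2503


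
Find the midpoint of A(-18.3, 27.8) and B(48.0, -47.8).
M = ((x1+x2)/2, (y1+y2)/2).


Mx = (-18.3 + 48.0)/2 = 29.7/2 = 14.8500
My = (27.8 - 47.8)/2 = -20/2 = -10.0000

(14.8500, -10.0000)


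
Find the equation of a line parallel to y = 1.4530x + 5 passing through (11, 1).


Parallel lines have equal slopes.
m2 = 1.4530
b2 = 1 - 1.4530*11 = -14.9830

y = 1.4530x - 14.9830


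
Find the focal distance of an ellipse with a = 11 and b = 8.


c^2 = 11^2 - 8^2 = 121 - 64 = 57
c = sqrt(57) = 7.5498

c = 7.5498


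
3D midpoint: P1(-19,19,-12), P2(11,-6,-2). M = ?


Mx = (-19+11)/2 = -4.0000
My = (19- 6)/2 = 6.5000
Mz = (-12- 2)/2 = -7.0000

M = (-4.0000, 6.5000, -7.0000)


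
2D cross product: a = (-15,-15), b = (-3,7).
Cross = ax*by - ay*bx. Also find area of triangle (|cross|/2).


cross = -15*7 + 15*(-3) = -105 - 45 = -150
Triangle area = |-150|/2 = 150/2 = 75.0000

cross = -150, triangle area = 75.0000


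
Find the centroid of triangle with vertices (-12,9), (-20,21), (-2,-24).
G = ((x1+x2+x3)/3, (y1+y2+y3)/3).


Gx = (-12- 20- 2)/3 = -34/3 = -11.3333
Gy = (9+21- 24)/3 = 6/3 = 2.0000

G = (-11.3333, 2.0000)


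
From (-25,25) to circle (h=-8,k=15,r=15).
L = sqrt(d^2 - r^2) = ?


d = sqrt((-25+ 8)^2 + (25-15)^2) = sqrt(289+100) = 19.7231
L = sqrt(389.0000 - 225) = sqrt(164.0000) = 12.8062

12.8062


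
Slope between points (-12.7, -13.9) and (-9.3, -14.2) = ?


dy = -14.2 + 13.9 = -0.3
dx = -9.3 + 12.7 = 3.4
m = -0.3/3.4 = -0.0882

m = -0.0882


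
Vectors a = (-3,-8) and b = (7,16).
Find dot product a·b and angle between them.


a·b = -3*7 - 8*16 = -21 - 128 = -149
|a| = sqrt(9+64) = 8.5440
|b| = sqrt(49+256) = 17.4642
cos(theta) = -149/(sqrt(73)*sqrt(305)) = -149/sqrt(22265) = -0.998562
theta = arccos(-149/sqrt(22265)) = 176.9267 degrees

a·b = -149, theta = 176.9267 deg


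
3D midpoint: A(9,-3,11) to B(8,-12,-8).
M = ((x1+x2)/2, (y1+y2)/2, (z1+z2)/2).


Mx = (9+8)/2 = 8.5000
My = (-3- 12)/2 = -7.5000
Mz = (11- 8)/2 = 1.5000

M = (8.5000, -7.5000, 1.5000)


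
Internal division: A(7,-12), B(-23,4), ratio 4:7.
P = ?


Px = (4*(-23) + 7*7)/11 = -43/11 = -3.9091
Py = (4*4 + 7*(-12))/11 = -68/11 = -6.1818

P = (-3.9091, -6.1818)


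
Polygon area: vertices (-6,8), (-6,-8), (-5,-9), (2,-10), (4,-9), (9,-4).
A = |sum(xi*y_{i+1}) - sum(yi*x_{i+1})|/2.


sum(xi*y_{i+1}) = -6*(-8) - 6*(-9) - 5*(-10) + 2*(-9) + 4*(-4) + 9*8 = 190
sum(yi*x_{i+1}) = 8*(-6) - 8*(-5) - 9*2 - 10*4 - 9*9 - 4*(-6) = -123
Area = |190 + 123|/2 = 313/2 = 156.5000

156.5000 sq units


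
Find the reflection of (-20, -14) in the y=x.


Reflection rule for y=x: (y, x)
(-20, -14) -> (-14, -20)

(-14, -20)


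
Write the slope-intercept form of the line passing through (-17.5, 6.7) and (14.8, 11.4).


m = (4.7)/(32.3) = 0.1455
b = y1 - m*x1 = 6.7 - (4.7*(-17.5))/(32.3) = 6.7 + 2.5464 = 9.2464

y = 0.1455x + 9.2464


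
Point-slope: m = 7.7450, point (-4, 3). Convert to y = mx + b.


y - 3 = 7.7450(x + 4)
y = 7.7450x + 3 - 7.7450*(-4)
y = 7.7450x + 33.9800

y = 7.7450x + 33.9800


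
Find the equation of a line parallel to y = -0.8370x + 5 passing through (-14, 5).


Parallel lines have equal slopes.
m2 = -0.8370
b2 = 5 + 0.8370*(-14) = -6.7180

y = -0.8370x - 6.7180


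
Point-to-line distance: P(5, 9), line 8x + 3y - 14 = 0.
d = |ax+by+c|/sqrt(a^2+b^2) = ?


|8*5 + 3*9 - 14| = |53| = 53
sqrt(64 + 9) = sqrt(73) = 8.5440
d = 53/sqrt(73) = 6.2032

6.2032


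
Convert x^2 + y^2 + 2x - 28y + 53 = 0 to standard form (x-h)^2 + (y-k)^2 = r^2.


h = -D/2 = -2/2 = -1
k = -E/2 = 28/2 = 14
r^2 = h^2 + k^2 - F = 1 + 196 - 53 = 144
r = 12

Center (-1, 14), radius = 12


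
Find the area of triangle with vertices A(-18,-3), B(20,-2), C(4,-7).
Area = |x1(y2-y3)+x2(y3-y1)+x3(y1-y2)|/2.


-18*(-2+ 7) = -90
20*(-7+ 3) = -80
4*(-3+ 2) = -4
sum = -174
Area = |-174|/2 = 87.0000

87.0000 sq units


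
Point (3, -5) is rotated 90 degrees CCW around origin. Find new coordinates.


cos(90) = 0, sin(90) = 1
x' = 3*0 + 5*1 = 5
y' = 3*1 - 5*0 = 3

(5, 3)


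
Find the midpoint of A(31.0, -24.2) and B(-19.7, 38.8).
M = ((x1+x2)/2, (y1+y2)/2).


Mx = (31.0 - 19.7)/2 = 11.3/2 = 5.6500
My = (-24.2 + 38.8)/2 = 14.6/2 = 7.3000

(5.6500, 7.3000)


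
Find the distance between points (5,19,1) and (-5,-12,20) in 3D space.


dx=-10, dy=-31, dz=19
d = sqrt(100+961+361) = sqrt(1422) = 37.7094

37.7094


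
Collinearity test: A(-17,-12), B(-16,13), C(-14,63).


-17*(13-63) - 16*(63+ 12) - 14*(-12-13)
= 850 - 1200 + 350 = 0

Yes, collinear (determinant = 0)


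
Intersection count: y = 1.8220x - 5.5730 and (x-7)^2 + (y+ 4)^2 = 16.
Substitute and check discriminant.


Substitute y = 1.8220x - 5.5730: (x-7)^2 + (1.8220x- 5.5730+ 4)^2 = 16
Expand to Ax^2 + Bx + C = 0, where b-k = -1.573
A = 1+m^2 = 4.319684
B = 2(m(b-k) - h) = 2(1.8220*(-1.573) - 7) = -19.732012
C = h^2 + (b-k)^2 - r^2 = 49 + 2.474329 - 16 = 35.474329
disc = B^2-4AC = 389.3523 - 612.9516 = -223.5993
disc < 0

0 intersection points


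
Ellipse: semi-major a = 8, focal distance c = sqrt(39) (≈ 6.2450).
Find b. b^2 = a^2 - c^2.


b^2 = 8^2 - (sqrt(39))^2 = 64 - 39 = 25
b = sqrt(25) = 5

b = 5


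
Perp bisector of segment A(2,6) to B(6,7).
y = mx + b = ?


Midpoint = (4, 6.5)
Slope of AB = dy/dx = 1/4 = 0.2500
Perp slope = -dx/dy = -4/1 = -4.0000
b = My - (perp slope)*Mx = 6.5 + (4*4)/1 = 6.5 + 16.0000 = 22.5000

y = -4.0000x + 22.5000


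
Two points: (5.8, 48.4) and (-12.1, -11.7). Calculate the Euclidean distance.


dx = -12.1 - 5.8 = -17.9
dy = -11.7 - 48.4 = -60.1
d = sqrt(320.41 + 3612.01) = sqrt(3932.42) = 62.7090

62.7090


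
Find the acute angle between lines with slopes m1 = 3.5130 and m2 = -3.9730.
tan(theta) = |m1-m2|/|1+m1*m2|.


m1-m2 = 7.486
1+m1*m2 = -12.957149
tan(theta) = |7.486/(-12.957149)| = 0.577751
theta = arctan(|7.486/(-12.957149)|) = 30.0172 degrees (acute angle)

30.0172 degrees


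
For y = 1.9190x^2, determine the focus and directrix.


a = 1.9190
1/(4a) = 0.1303
Focus = (0, 0.1303)
Directrix: y = -0.1303

Focus = (0, 0.1303), Directrix: y = -0.1303


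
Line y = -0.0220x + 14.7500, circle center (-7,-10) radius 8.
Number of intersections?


Substitute y = -0.0220x + 14.7500: (x+ 7)^2 + (-0.0220x+14.7500+ 10)^2 = 64
Expand to Ax^2 + Bx + C = 0, where b-k = 24.75
A = 1+m^2 = 1.000484
B = 2(m(b-k) - h) = 2(-0.0220*24.75 + 7) = 12.911
C = h^2 + (b-k)^2 - r^2 = 49 + 612.5625 - 64 = 597.5625
disc = B^2-4AC = 166.6939 - 2391.4069 = -2224.7130
disc < 0

0 intersection points


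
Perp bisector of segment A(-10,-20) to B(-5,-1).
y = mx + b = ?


Midpoint = (-7.5, -10.5)
Slope of AB = dy/dx = 19/5 = 3.8000
Perp slope = -dx/dy = -5/19 = -0.2632
b = My - (perp slope)*Mx = -10.5 + (5*(-7.5))/19 = -10.5 - 1.9737 = -12.4737

y = -0.2632x - 12.4737


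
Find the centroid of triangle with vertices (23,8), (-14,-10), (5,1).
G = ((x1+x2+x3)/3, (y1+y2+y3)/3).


Gx = (23- 14+5)/3 = 14/3 = 4.6667
Gy = (8- 10+1)/3 = -1/3 = -0.3333

G = (4.6667, -0.3333)


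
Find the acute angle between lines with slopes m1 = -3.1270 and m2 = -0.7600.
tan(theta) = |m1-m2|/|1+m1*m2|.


m1-m2 = -2.367
1+m1*m2 = 3.37652
tan(theta) = |-2.367/3.37652| = 0.701018
theta = arctan(|-2.367/3.37652|) = 35.0311 degrees (acute angle)

35.0311 degrees


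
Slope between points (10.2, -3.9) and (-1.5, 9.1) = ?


dy = 9.1 + 3.9 = 13.0
dx = -1.5 - 10.2 = -11.7
m = 13.0/(-11.7) = -1.1111

m = -1.1111


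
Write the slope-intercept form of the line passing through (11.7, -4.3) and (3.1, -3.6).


m = (0.7)/(-8.6) = -0.0814
b = y1 - m*x1 = -4.3 - (0.7*11.7)/(-8.6) = -4.3 + 0.9523 = -3.3477

y = -0.0814x - 3.3477


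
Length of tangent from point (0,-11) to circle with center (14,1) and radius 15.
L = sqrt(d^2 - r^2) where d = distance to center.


d = sqrt((0-14)^2 + (-11-1)^2) = sqrt(196+144) = 18.4391
L = sqrt(340.0000 - 225) = sqrt(115.0000) = 10.7238

10.7238


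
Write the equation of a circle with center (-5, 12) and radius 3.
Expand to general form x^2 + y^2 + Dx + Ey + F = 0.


(x+ 5)^2 + (y-12)^2 = 3^2
D = -2h = 10, E = -2k = -24
F = h^2+k^2-r^2 = 25+144-9 = 160

x^2 + y^2 + 10x - 24y + 160 = 0


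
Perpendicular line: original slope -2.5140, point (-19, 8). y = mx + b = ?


Perpendicular slope = -1/m1 = -1/(-2.5140) = 0.3978
b2 = y0 - m2*x0 = 8 - 19/(-2.5140) = 8 + 7.5577 = 15.5577

y = 0.3978x + 15.5577


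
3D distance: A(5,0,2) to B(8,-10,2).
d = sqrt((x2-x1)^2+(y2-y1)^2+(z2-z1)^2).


dx=3, dy=-10, dz=0
d = sqrt(9+100+0) = sqrt(109) = 10.4403

10.4403


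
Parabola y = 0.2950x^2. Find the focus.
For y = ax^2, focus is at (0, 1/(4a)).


a = 0.2950
4a = 1.1800
focus = (0, 1/1.1800) = (0, 0.8475)

Focus = (0, 0.8475)


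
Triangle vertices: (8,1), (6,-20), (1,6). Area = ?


8*(-20-6) = -208
6*(6-1) = 30
1*(1+ 20) = 21
sum = -157
Area = |-157|/2 = 78.5000

78.5000 sq units


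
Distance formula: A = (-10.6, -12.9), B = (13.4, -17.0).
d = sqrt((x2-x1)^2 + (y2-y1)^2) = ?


dx = 13.4 + 10.6 = 24.0
dy = -17.0 + 12.9 = -4.1
d = sqrt(576.0 + 16.81) = sqrt(592.81) = 24.3477

24.3477


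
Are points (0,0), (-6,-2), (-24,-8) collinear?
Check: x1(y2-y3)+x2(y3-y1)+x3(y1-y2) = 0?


0*(-2+ 8) - 6*(-8-0) - 24*(0+ 2)
= 0 + 48 - 48 = 0

Yes, collinear (determinant = 0)


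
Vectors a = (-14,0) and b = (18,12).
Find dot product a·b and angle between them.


a·b = -14*18 + 0*12 = -252 + 0 = -252
|a| = sqrt(196+0) = 14.0000
|b| = sqrt(324+144) = 21.6333
cos(theta) = -252/(sqrt(196)*sqrt(468)) = -252/sqrt(91728) = -0.832050
theta = arccos(-252/sqrt(91728)) = 146.3099 degrees

a·b = -252, theta = 146.3099 deg


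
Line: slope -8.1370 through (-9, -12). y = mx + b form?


y + 12 = -8.1370(x + 9)
y = -8.1370x - 12 + 8.1370*(-9)
y = -8.1370x - 85.2330

y = -8.1370x - 85.2330


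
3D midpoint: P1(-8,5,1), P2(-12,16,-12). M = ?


Mx = (-8- 12)/2 = -10.0000
My = (5+16)/2 = 10.5000
Mz = (1- 12)/2 = -5.5000

M = (-10.0000, 10.5000, -5.5000)


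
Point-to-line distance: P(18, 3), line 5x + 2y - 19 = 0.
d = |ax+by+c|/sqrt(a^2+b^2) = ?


|5*18 + 2*3 - 19| = |77| = 77
sqrt(25 + 4) = sqrt(29) = 5.3852
d = 77/sqrt(29) = 14.2985

14.2985


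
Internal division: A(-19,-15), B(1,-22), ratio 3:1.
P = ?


Px = (3*1 + 1*(-19))/4 = -16/4 = -4.0000
Py = (3*(-22) + 1*(-15))/4 = -81/4 = -20.2500

P = (-4.0000, -20.2500)


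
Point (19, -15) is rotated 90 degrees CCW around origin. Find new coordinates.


cos(90) = 0, sin(90) = 1
x' = 19*0 + 15*1 = 15
y' = 19*1 - 15*0 = 19

(15, 19)


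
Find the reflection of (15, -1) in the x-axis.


Reflection rule for x-axis: (x, -y)
(15, -1) -> (15, 1)

(15, 1)


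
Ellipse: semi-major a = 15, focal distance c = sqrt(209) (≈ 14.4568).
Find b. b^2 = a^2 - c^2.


b^2 = 15^2 - (sqrt(209))^2 = 225 - 209 = 16
b = sqrt(16) = 4

b = 4


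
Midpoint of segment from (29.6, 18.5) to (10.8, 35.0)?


Mx = (29.6 + 10.8)/2 = 40.4/2 = 20.2000
My = (18.5 + 35.0)/2 = 53.5/2 = 26.7500

(20.2000, 26.7500)


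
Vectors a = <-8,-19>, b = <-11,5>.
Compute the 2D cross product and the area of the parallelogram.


cross = -8*5 + 19*(-11) = -40 - 209 = -249
Parallelogram area = |-249| = 249

cross = -249, parallelogram area = 249


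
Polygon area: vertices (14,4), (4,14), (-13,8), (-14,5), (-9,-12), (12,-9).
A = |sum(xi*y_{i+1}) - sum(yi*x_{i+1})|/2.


sum(xi*y_{i+1}) = 14*14 + 4*8 - 13*5 - 14*(-12) - 9*(-9) + 12*4 = 460
sum(yi*x_{i+1}) = 4*4 + 14*(-13) + 8*(-14) + 5*(-9) - 12*12 - 9*14 = -593
Area = |460 + 593|/2 = 1053/2 = 526.5000

526.5000 sq units


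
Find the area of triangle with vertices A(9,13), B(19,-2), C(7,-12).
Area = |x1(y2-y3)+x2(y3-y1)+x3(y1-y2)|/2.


9*(-2+ 12) = 90
19*(-12-13) = -475
7*(13+ 2) = 105
sum = -280
Area = |-280|/2 = 140.0000

140.0000 sq units


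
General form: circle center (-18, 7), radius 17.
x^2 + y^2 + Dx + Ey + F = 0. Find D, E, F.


(x+ 18)^2 + (y-7)^2 = 17^2
D = -2h = 36, E = -2k = -14
F = h^2+k^2-r^2 = 324+49-289 = 84

D = 36, E = -14, F = 84


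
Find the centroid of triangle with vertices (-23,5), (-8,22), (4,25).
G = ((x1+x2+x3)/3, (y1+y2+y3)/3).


Gx = (-23- 8+4)/3 = -27/3 = -9.0000
Gy = (5+22+25)/3 = 52/3 = 17.3333

G = (-9.0000, 17.3333)


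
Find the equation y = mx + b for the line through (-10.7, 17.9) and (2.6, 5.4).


m = (-12.5)/(13.3) = -0.9398
b = y1 - m*x1 = 17.9 - (-12.5*(-10.7))/(13.3) = 17.9 - 10.0564 = 7.8436

y = -0.9398x + 7.8436


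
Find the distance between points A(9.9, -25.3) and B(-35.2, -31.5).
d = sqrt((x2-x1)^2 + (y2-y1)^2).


dx = -35.2 - 9.9 = -45.1
dy = -31.5 + 25.3 = -6.2
d = sqrt(2034.01 + 38.44) = sqrt(2072.45) = 45.5242

45.5242


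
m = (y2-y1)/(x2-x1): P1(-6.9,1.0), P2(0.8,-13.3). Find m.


dy = -13.3 - 1.0 = -14.3
dx = 0.8 + 6.9 = 7.7
m = -14.3/7.7 = -1.8571

m = -1.8571


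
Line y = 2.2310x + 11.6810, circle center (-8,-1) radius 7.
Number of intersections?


Substitute y = 2.2310x + 11.6810: (x+ 8)^2 + (2.2310x+11.6810+ 1)^2 = 49
Expand to Ax^2 + Bx + C = 0, where b-k = 12.681
A = 1+m^2 = 5.977361
B = 2(m(b-k) - h) = 2(2.2310*12.681 + 8) = 72.582622
C = h^2 + (b-k)^2 - r^2 = 64 + 160.807761 - 49 = 175.807761
disc = B^2-4AC = 5268.2370 - 4203.4658 = 1064.7712
disc > 0

2 intersection points


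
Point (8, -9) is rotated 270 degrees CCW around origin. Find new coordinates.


cos(270) = 0, sin(270) = -1
x' = 8*0 + 9*(-1) = -9
y' = 8*(-1) - 9*0 = -8

(-9, -8)


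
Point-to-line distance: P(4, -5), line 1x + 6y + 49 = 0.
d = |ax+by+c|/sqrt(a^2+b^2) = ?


|1*4 + 6*(-5) + 49| = |23| = 23
sqrt(1 + 36) = sqrt(37) = 6.0828
d = 23/sqrt(37) = 3.7812

3.7812


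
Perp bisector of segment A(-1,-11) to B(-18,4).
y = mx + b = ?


Midpoint = (-9.5, -3.5)
Slope of AB = dy/dx = 15/(-17) = -0.8824
Perp slope = -dx/dy = 17/15 = 1.1333
b = My - (perp slope)*Mx = -3.5 + (-17*(-9.5))/15 = -3.5 + 10.7667 = 7.2667

y = 1.1333x + 7.2667


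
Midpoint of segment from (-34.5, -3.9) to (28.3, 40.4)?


Mx = (-34.5 + 28.3)/2 = -6.2/2 = -3.1000
My = (-3.9 + 40.4)/2 = 36.5/2 = 18.2500

(-3.1000, 18.2500)


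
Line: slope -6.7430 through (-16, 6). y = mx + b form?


y - 6 = -6.7430(x + 16)
y = -6.7430x + 6 + 6.7430*(-16)
y = -6.7430x - 101.8880

y = -6.7430x - 101.8880


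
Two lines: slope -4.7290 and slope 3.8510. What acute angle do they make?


m1-m2 = -8.58
1+m1*m2 = -17.211379
tan(theta) = |-8.58/(-17.211379)| = 0.498507
theta = arctan(|-8.58/(-17.211379)|) = 26.4966 degrees (acute angle)

26.4966 degrees


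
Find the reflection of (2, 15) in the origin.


Reflection rule for origin: (-x, -y)
(2, 15) -> (-2, -15)

(-2, -15)


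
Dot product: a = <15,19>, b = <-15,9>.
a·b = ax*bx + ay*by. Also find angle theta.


a·b = 15*(-15) + 19*9 = -225 + 171 = -54
|a| = sqrt(225+361) = 24.2074
|b| = sqrt(225+81) = 17.4929
cos(theta) = -54/(sqrt(586)*sqrt(306)) = -54/sqrt(179316) = -0.127522
theta = arccos(-54/sqrt(179316)) = 97.3264 degrees

a·b = -54, theta = 97.3264 deg


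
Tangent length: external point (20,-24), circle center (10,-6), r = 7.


d = sqrt((20-10)^2 + (-24+ 6)^2) = sqrt(100+324) = 20.5913
L = sqrt(424.0000 - 49) = sqrt(375.0000) = 19.3649

19.3649


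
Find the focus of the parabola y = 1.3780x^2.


a = 1.3780
4a = 5.5120
focus = (0, 1/5.5120) = (0, 0.1814)

Focus = (0, 0.1814)


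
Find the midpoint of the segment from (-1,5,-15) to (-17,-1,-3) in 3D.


Mx = (-1- 17)/2 = -9.0000
My = (5- 1)/2 = 2.0000
Mz = (-15- 3)/2 = -9.0000

M = (-9.0000, 2.0000, -9.0000)


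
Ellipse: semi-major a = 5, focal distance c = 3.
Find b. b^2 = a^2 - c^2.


b^2 = 5^2 - (3)^2 = 25 - 9 = 16
b = sqrt(16) = 4

b = 4


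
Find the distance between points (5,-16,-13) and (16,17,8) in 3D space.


dx=11, dy=33, dz=21
d = sqrt(121+1089+441) = sqrt(1651) = 40.6325

40.6325


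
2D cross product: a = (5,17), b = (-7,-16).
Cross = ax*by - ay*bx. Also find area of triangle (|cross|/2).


cross = 5*(-16) - 17*(-7) = -80 + 119 = 39
Triangle area = |39|/2 = 39/2 = 19.5000

cross = 39, triangle area = 19.5000


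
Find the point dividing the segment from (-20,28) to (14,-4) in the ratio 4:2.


Px = (4*14 + 2*(-20))/6 = 16/6 = 2.6667
Py = (4*(-4) + 2*28)/6 = 40/6 = 6.6667

P = (2.6667, 6.6667)


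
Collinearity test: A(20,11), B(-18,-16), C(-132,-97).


20*(-16+ 97) - 18*(-97-11) - 132*(11+ 16)
= 1620 + 1944 - 3564 = 0

Yes, collinear (determinant = 0)


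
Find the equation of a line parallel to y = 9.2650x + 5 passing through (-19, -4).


Parallel lines have equal slopes.
m2 = 9.2650
b2 = -4 - 9.2650*(-19) = 172.0350

y = 9.2650x + 172.0350


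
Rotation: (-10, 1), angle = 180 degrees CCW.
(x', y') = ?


cos(180) = -1, sin(180) = 0
x' = -10*(-1) - 1*0 = 10
y' = -10*0 + 1*(-1) = -1

(10, -1)


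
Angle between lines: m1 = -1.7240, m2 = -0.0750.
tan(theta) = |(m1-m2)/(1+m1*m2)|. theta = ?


m1-m2 = -1.649
1+m1*m2 = 1.1293
tan(theta) = |-1.649/1.1293| = 1.460197
theta = arctan(|-1.649/1.1293|) = 55.5951 degrees (acute angle)

55.5951 degrees


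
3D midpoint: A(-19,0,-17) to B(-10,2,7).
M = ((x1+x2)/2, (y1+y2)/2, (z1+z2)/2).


Mx = (-19- 10)/2 = -14.5000
My = (0+2)/2 = 1.0000
Mz = (-17+7)/2 = -5.0000

M = (-14.5000, 1.0000, -5.0000)


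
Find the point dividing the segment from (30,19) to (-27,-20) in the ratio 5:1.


Px = (5*(-27) + 1*30)/6 = -105/6 = -17.5000
Py = (5*(-20) + 1*19)/6 = -81/6 = -13.5000

P = (-17.5000, -13.5000)


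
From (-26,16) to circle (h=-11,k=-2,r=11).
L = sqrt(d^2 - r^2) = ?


d = sqrt((-26+ 11)^2 + (16+ 2)^2) = sqrt(225+324) = 23.4307
L = sqrt(549.0000 - 121) = sqrt(428.0000) = 20.6882

20.6882


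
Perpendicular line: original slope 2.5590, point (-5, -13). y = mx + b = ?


Perpendicular slope = -1/m1 = -1/2.5590 = -0.3908
b2 = y0 - m2*x0 = -13 - 5/2.5590 = -13 - 1.9539 = -14.9539

y = -0.3908x - 14.9539


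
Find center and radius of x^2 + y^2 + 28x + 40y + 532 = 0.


h = -D/2 = -28/2 = -14
k = -E/2 = -40/2 = -20
r^2 = h^2 + k^2 - F = 196 + 400 - 532 = 64
r = 8

Center (-14, -20), radius = 8


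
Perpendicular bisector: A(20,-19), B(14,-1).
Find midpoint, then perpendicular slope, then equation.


Midpoint = (17, -10)
Slope of AB = dy/dx = 18/(-6) = -3.0000
Perp slope = -dx/dy = 6/18 = 0.3333
b = My - (perp slope)*Mx = -10 + (-6*17)/18 = -10 - 5.6667 = -15.6667

y = 0.3333x - 15.6667


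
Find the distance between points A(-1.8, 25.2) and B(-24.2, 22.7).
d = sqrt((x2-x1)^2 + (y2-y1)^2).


dx = -24.2 + 1.8 = -22.4
dy = 22.7 - 25.2 = -2.5
d = sqrt(501.76 + 6.25) = sqrt(508.01) = 22.5391

22.5391


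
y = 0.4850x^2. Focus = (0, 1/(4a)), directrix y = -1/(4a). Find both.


a = 0.4850
1/(4a) = 0.5155
Focus = (0, 0.5155)
Directrix: y = -0.5155

Focus = (0, 0.5155), Directrix: y = -0.5155


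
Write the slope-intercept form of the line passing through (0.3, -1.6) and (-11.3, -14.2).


m = (-12.6)/(-11.6) = 1.0862
b = y1 - m*x1 = -1.6 - (-12.6*0.3)/(-11.6) = -1.6 - 0.3259 = -1.9259

y = 1.0862x - 1.9259


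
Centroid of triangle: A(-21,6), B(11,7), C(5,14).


Gx = (-21+11+5)/3 = -5/3 = -1.6667
Gy = (6+7+14)/3 = 27/3 = 9.0000

G = (-1.6667, 9.0000)


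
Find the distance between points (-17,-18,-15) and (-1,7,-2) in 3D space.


dx=16, dy=25, dz=13
d = sqrt(256+625+169) = sqrt(1050) = 32.4037

32.4037
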